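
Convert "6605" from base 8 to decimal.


Input: "6605" in base 8
Positional expansion:
  Digit '6' (value 6) x 8^3 = 3072
  Digit '6' (value 6) x 8^2 = 384
  Digit '0' (value 0) x 8^1 = 0
  Digit '5' (value 5) x 8^0 = 5
Sum = 3461

3461


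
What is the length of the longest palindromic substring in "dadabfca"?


Input: "dadabfca"
Checking substrings for palindromes:
  [0:3] "dad" (len 3) => palindrome
  [1:4] "ada" (len 3) => palindrome
Longest palindromic substring: "dad" with length 3

3


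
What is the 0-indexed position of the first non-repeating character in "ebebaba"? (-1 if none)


Input: ebebaba
Character frequencies:
  'a': 2
  'b': 3
  'e': 2
Scanning left to right for freq == 1:
  Position 0 ('e'): freq=2, skip
  Position 1 ('b'): freq=3, skip
  Position 2 ('e'): freq=2, skip
  Position 3 ('b'): freq=3, skip
  Position 4 ('a'): freq=2, skip
  Position 5 ('b'): freq=3, skip
  Position 6 ('a'): freq=2, skip
  No unique character found => answer = -1

-1


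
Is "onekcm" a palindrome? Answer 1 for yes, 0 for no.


Input: onekcm
Reversed: mckeno
  Compare pos 0 ('o') with pos 5 ('m'): MISMATCH
  Compare pos 1 ('n') with pos 4 ('c'): MISMATCH
  Compare pos 2 ('e') with pos 3 ('k'): MISMATCH
Result: not a palindrome

0


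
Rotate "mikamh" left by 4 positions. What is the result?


Input: "mikamh", rotate left by 4
First 4 characters: "mika"
Remaining characters: "mh"
Concatenate remaining + first: "mh" + "mika" = "mhmika"

mhmika


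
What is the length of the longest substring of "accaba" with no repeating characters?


Input: "accaba"
Sliding window (track last position of each char):
  Position 0 ('a'): window [0,0] length 1 -- new best
  Position 1 ('c'): window [0,1] length 2 -- new best
  Position 2 ('c'): repeat (last at 1), move window start to 2
  Position 2 ('c'): window [2,2] length 1
  Position 3 ('a'): window [2,3] length 2
  Position 4 ('b'): window [2,4] length 3 -- new best
  Position 5 ('a'): repeat (last at 3), move window start to 4
  Position 5 ('a'): window [4,5] length 2
Longest substring with no repeats: "cab" with length 3

3


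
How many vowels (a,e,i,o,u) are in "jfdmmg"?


Input: jfdmmg
Checking each character:
  'j' at position 0: consonant
  'f' at position 1: consonant
  'd' at position 2: consonant
  'm' at position 3: consonant
  'm' at position 4: consonant
  'g' at position 5: consonant
Total vowels: 0

0


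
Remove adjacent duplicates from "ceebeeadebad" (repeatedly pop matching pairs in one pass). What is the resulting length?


Input: ceebeeadebad
Stack-based adjacent duplicate removal:
  Read 'c': push. Stack: c
  Read 'e': push. Stack: ce
  Read 'e': matches stack top 'e' => pop. Stack: c
  Read 'b': push. Stack: cb
  Read 'e': push. Stack: cbe
  Read 'e': matches stack top 'e' => pop. Stack: cb
  Read 'a': push. Stack: cba
  Read 'd': push. Stack: cbad
  Read 'e': push. Stack: cbade
  Read 'b': push. Stack: cbadeb
  Read 'a': push. Stack: cbadeba
  Read 'd': push. Stack: cbadebad
Final stack: "cbadebad" (length 8)

8


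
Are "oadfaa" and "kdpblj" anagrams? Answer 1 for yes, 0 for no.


Strings: "oadfaa", "kdpblj"
Sorted first:  aaadfo
Sorted second: bdjklp
Differ at position 0: 'a' vs 'b' => not anagrams

0


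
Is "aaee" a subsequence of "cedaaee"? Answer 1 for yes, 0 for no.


Check if "aaee" is a subsequence of "cedaaee"
Greedy scan:
  Position 0 ('c'): no match needed
  Position 1 ('e'): no match needed
  Position 2 ('d'): no match needed
  Position 3 ('a'): matches sub[0] = 'a'
  Position 4 ('a'): matches sub[1] = 'a'
  Position 5 ('e'): matches sub[2] = 'e'
  Position 6 ('e'): matches sub[3] = 'e'
All 4 characters matched => is a subsequence

1


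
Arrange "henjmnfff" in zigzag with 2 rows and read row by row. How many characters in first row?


Zigzag "henjmnfff" into 2 rows:
Placing characters:
  'h' => row 0
  'e' => row 1
  'n' => row 0
  'j' => row 1
  'm' => row 0
  'n' => row 1
  'f' => row 0
  'f' => row 1
  'f' => row 0
Rows:
  Row 0: "hnmff"
  Row 1: "ejnf"
First row length: 5

5


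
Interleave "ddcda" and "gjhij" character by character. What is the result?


Interleaving "ddcda" and "gjhij":
  Position 0: 'd' from first, 'g' from second => "dg"
  Position 1: 'd' from first, 'j' from second => "dj"
  Position 2: 'c' from first, 'h' from second => "ch"
  Position 3: 'd' from first, 'i' from second => "di"
  Position 4: 'a' from first, 'j' from second => "aj"
Result: dgdjchdiaj

dgdjchdiaj


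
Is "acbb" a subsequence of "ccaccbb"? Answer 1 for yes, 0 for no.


Check if "acbb" is a subsequence of "ccaccbb"
Greedy scan:
  Position 0 ('c'): no match needed
  Position 1 ('c'): no match needed
  Position 2 ('a'): matches sub[0] = 'a'
  Position 3 ('c'): matches sub[1] = 'c'
  Position 4 ('c'): no match needed
  Position 5 ('b'): matches sub[2] = 'b'
  Position 6 ('b'): matches sub[3] = 'b'
All 4 characters matched => is a subsequence

1


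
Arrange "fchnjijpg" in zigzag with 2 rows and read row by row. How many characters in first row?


Zigzag "fchnjijpg" into 2 rows:
Placing characters:
  'f' => row 0
  'c' => row 1
  'h' => row 0
  'n' => row 1
  'j' => row 0
  'i' => row 1
  'j' => row 0
  'p' => row 1
  'g' => row 0
Rows:
  Row 0: "fhjjg"
  Row 1: "cnip"
First row length: 5

5


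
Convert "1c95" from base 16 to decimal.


Input: "1c95" in base 16
Positional expansion:
  Digit '1' (value 1) x 16^3 = 4096
  Digit 'c' (value 12) x 16^2 = 3072
  Digit '9' (value 9) x 16^1 = 144
  Digit '5' (value 5) x 16^0 = 5
Sum = 7317

7317


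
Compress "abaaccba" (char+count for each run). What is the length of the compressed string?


Input: abaaccba
Runs:
  'a' x 1 => "a1"
  'b' x 1 => "b1"
  'a' x 2 => "a2"
  'c' x 2 => "c2"
  'b' x 1 => "b1"
  'a' x 1 => "a1"
Compressed: "a1b1a2c2b1a1"
Compressed length: 12

12


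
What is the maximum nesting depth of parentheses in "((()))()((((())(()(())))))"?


Input: "((()))()((((())(()(())))))"
Tracking depth:
  Position 0 '(': depth becomes 1
  Position 1 '(': depth becomes 2
  Position 2 '(': depth becomes 3
  Position 3 ')': depth becomes 2
  Position 4 ')': depth becomes 1
  Position 5 ')': depth becomes 0
  Position 6 '(': depth becomes 1
  Position 7 ')': depth becomes 0
  Position 8 '(': depth becomes 1
  Position 9 '(': depth becomes 2
  Position 10 '(': depth becomes 3
  Position 11 '(': depth becomes 4
  Position 12 '(': depth becomes 5
  Position 13 ')': depth becomes 4
  Position 14 ')': depth becomes 3
  Position 15 '(': depth becomes 4
  Position 16 '(': depth becomes 5
  Position 17 ')': depth becomes 4
  Position 18 '(': depth becomes 5
  Position 19 '(': depth becomes 6
  Position 20 ')': depth becomes 5
  Position 21 ')': depth becomes 4
  Position 22 ')': depth becomes 3
  Position 23 ')': depth becomes 2
  Position 24 ')': depth becomes 1
  Position 25 ')': depth becomes 0
Maximum depth reached: 6

6


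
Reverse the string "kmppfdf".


Input: kmppfdf
Reading characters right to left:
  Position 6: 'f'
  Position 5: 'd'
  Position 4: 'f'
  Position 3: 'p'
  Position 2: 'p'
  Position 1: 'm'
  Position 0: 'k'
Reversed: fdfppmk

fdfppmk


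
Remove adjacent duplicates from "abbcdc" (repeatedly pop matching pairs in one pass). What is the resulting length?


Input: abbcdc
Stack-based adjacent duplicate removal:
  Read 'a': push. Stack: a
  Read 'b': push. Stack: ab
  Read 'b': matches stack top 'b' => pop. Stack: a
  Read 'c': push. Stack: ac
  Read 'd': push. Stack: acd
  Read 'c': push. Stack: acdc
Final stack: "acdc" (length 4)

4


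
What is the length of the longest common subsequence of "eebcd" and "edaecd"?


LCS of "eebcd" and "edaecd"
DP table:
           e    d    a    e    c    d
      0    0    0    0    0    0    0
  e   0    1    1    1    1    1    1
  e   0    1    1    1    2    2    2
  b   0    1    1    1    2    2    2
  c   0    1    1    1    2    3    3
  d   0    1    2    2    2    3    4
LCS length = dp[5][6] = 4

4


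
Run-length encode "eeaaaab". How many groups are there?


Input: eeaaaab
Scanning for consecutive runs:
  Group 1: 'e' x 2 (positions 0-1)
  Group 2: 'a' x 4 (positions 2-5)
  Group 3: 'b' x 1 (positions 6-6)
Total groups: 3

3


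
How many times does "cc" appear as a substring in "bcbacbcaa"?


Searching for "cc" in "bcbacbcaa"
Scanning each position:
  Position 0: "bc" => no
  Position 1: "cb" => no
  Position 2: "ba" => no
  Position 3: "ac" => no
  Position 4: "cb" => no
  Position 5: "bc" => no
  Position 6: "ca" => no
  Position 7: "aa" => no
Total occurrences: 0

0


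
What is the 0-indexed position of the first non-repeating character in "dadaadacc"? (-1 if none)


Input: dadaadacc
Character frequencies:
  'a': 4
  'c': 2
  'd': 3
Scanning left to right for freq == 1:
  Position 0 ('d'): freq=3, skip
  Position 1 ('a'): freq=4, skip
  Position 2 ('d'): freq=3, skip
  Position 3 ('a'): freq=4, skip
  Position 4 ('a'): freq=4, skip
  Position 5 ('d'): freq=3, skip
  Position 6 ('a'): freq=4, skip
  Position 7 ('c'): freq=2, skip
  Position 8 ('c'): freq=2, skip
  No unique character found => answer = -1

-1


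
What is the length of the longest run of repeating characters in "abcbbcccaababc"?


Input: "abcbbcccaababc"
Scanning for longest run:
  Position 1 ('b'): new char, reset run to 1
  Position 2 ('c'): new char, reset run to 1
  Position 3 ('b'): new char, reset run to 1
  Position 4 ('b'): continues run of 'b', length=2
  Position 5 ('c'): new char, reset run to 1
  Position 6 ('c'): continues run of 'c', length=2
  Position 7 ('c'): continues run of 'c', length=3
  Position 8 ('a'): new char, reset run to 1
  Position 9 ('a'): continues run of 'a', length=2
  Position 10 ('b'): new char, reset run to 1
  Position 11 ('a'): new char, reset run to 1
  Position 12 ('b'): new char, reset run to 1
  Position 13 ('c'): new char, reset run to 1
Longest run: 'c' with length 3

3


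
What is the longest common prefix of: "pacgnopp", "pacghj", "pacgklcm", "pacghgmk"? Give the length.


Words: pacgnopp, pacghj, pacgklcm, pacghgmk
  Position 0: all 'p' => match
  Position 1: all 'a' => match
  Position 2: all 'c' => match
  Position 3: all 'g' => match
  Position 4: ('n', 'h', 'k', 'h') => mismatch, stop
LCP = "pacg" (length 4)

4


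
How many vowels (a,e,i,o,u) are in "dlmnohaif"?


Input: dlmnohaif
Checking each character:
  'd' at position 0: consonant
  'l' at position 1: consonant
  'm' at position 2: consonant
  'n' at position 3: consonant
  'o' at position 4: vowel (running total: 1)
  'h' at position 5: consonant
  'a' at position 6: vowel (running total: 2)
  'i' at position 7: vowel (running total: 3)
  'f' at position 8: consonant
Total vowels: 3

3


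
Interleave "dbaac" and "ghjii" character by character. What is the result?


Interleaving "dbaac" and "ghjii":
  Position 0: 'd' from first, 'g' from second => "dg"
  Position 1: 'b' from first, 'h' from second => "bh"
  Position 2: 'a' from first, 'j' from second => "aj"
  Position 3: 'a' from first, 'i' from second => "ai"
  Position 4: 'c' from first, 'i' from second => "ci"
Result: dgbhajaici

dgbhajaici


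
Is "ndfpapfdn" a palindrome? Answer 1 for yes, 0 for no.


Input: ndfpapfdn
Reversed: ndfpapfdn
  Compare pos 0 ('n') with pos 8 ('n'): match
  Compare pos 1 ('d') with pos 7 ('d'): match
  Compare pos 2 ('f') with pos 6 ('f'): match
  Compare pos 3 ('p') with pos 5 ('p'): match
Result: palindrome

1


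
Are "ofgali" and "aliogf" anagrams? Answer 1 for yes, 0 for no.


Strings: "ofgali", "aliogf"
Sorted first:  afgilo
Sorted second: afgilo
Sorted forms match => anagrams

1


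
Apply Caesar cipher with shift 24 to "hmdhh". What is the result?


Caesar cipher: shift "hmdhh" by 24
  'h' (pos 7) + 24 = pos 5 = 'f'
  'm' (pos 12) + 24 = pos 10 = 'k'
  'd' (pos 3) + 24 = pos 1 = 'b'
  'h' (pos 7) + 24 = pos 5 = 'f'
  'h' (pos 7) + 24 = pos 5 = 'f'
Result: fkbff

fkbff


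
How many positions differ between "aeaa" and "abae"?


Comparing "aeaa" and "abae" position by position:
  Position 0: 'a' vs 'a' => same
  Position 1: 'e' vs 'b' => DIFFER
  Position 2: 'a' vs 'a' => same
  Position 3: 'a' vs 'e' => DIFFER
Positions that differ: 2

2


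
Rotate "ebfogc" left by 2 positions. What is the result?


Input: "ebfogc", rotate left by 2
First 2 characters: "eb"
Remaining characters: "fogc"
Concatenate remaining + first: "fogc" + "eb" = "fogceb"

fogceb


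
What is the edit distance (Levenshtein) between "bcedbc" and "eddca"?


Computing edit distance: "bcedbc" -> "eddca"
DP table:
           e    d    d    c    a
      0    1    2    3    4    5
  b   1    1    2    3    4    5
  c   2    2    2    3    3    4
  e   3    2    3    3    4    4
  d   4    3    2    3    4    5
  b   5    4    3    3    4    5
  c   6    5    4    4    3    4
Edit distance = dp[6][5] = 4

4


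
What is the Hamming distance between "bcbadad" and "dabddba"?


Comparing "bcbadad" and "dabddba" position by position:
  Position 0: 'b' vs 'd' => differ
  Position 1: 'c' vs 'a' => differ
  Position 2: 'b' vs 'b' => same
  Position 3: 'a' vs 'd' => differ
  Position 4: 'd' vs 'd' => same
  Position 5: 'a' vs 'b' => differ
  Position 6: 'd' vs 'a' => differ
Total differences (Hamming distance): 5

5


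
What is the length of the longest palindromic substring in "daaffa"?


Input: "daaffa"
Checking substrings for palindromes:
  [2:6] "affa" (len 4) => palindrome
  [1:3] "aa" (len 2) => palindrome
  [3:5] "ff" (len 2) => palindrome
Longest palindromic substring: "affa" with length 4

4


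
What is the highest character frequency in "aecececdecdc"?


Input: aecececdecdc
Character counts:
  'a': 1
  'c': 5
  'd': 2
  'e': 4
Maximum frequency: 5

5


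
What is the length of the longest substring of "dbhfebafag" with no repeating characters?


Input: "dbhfebafag"
Sliding window (track last position of each char):
  Position 0 ('d'): window [0,0] length 1 -- new best
  Position 1 ('b'): window [0,1] length 2 -- new best
  Position 2 ('h'): window [0,2] length 3 -- new best
  Position 3 ('f'): window [0,3] length 4 -- new best
  Position 4 ('e'): window [0,4] length 5 -- new best
  Position 5 ('b'): repeat (last at 1), move window start to 2
  Position 5 ('b'): window [2,5] length 4
  Position 6 ('a'): window [2,6] length 5
  Position 7 ('f'): repeat (last at 3), move window start to 4
  Position 7 ('f'): window [4,7] length 4
  Position 8 ('a'): repeat (last at 6), move window start to 7
  Position 8 ('a'): window [7,8] length 2
  Position 9 ('g'): window [7,9] length 3
Longest substring with no repeats: "dbhfe" with length 5

5


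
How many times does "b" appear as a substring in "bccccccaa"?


Searching for "b" in "bccccccaa"
Scanning each position:
  Position 0: "b" => MATCH
  Position 1: "c" => no
  Position 2: "c" => no
  Position 3: "c" => no
  Position 4: "c" => no
  Position 5: "c" => no
  Position 6: "c" => no
  Position 7: "a" => no
  Position 8: "a" => no
Total occurrences: 1

1


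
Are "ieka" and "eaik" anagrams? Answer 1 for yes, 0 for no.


Strings: "ieka", "eaik"
Sorted first:  aeik
Sorted second: aeik
Sorted forms match => anagrams

1


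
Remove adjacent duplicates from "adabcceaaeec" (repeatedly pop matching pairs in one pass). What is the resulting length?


Input: adabcceaaeec
Stack-based adjacent duplicate removal:
  Read 'a': push. Stack: a
  Read 'd': push. Stack: ad
  Read 'a': push. Stack: ada
  Read 'b': push. Stack: adab
  Read 'c': push. Stack: adabc
  Read 'c': matches stack top 'c' => pop. Stack: adab
  Read 'e': push. Stack: adabe
  Read 'a': push. Stack: adabea
  Read 'a': matches stack top 'a' => pop. Stack: adabe
  Read 'e': matches stack top 'e' => pop. Stack: adab
  Read 'e': push. Stack: adabe
  Read 'c': push. Stack: adabec
Final stack: "adabec" (length 6)

6


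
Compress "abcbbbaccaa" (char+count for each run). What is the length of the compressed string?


Input: abcbbbaccaa
Runs:
  'a' x 1 => "a1"
  'b' x 1 => "b1"
  'c' x 1 => "c1"
  'b' x 3 => "b3"
  'a' x 1 => "a1"
  'c' x 2 => "c2"
  'a' x 2 => "a2"
Compressed: "a1b1c1b3a1c2a2"
Compressed length: 14

14


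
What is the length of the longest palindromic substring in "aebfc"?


Input: "aebfc"
Checking substrings for palindromes:
  No multi-char palindromic substrings found
Longest palindromic substring: "a" with length 1

1


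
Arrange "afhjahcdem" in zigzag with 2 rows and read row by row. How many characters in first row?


Zigzag "afhjahcdem" into 2 rows:
Placing characters:
  'a' => row 0
  'f' => row 1
  'h' => row 0
  'j' => row 1
  'a' => row 0
  'h' => row 1
  'c' => row 0
  'd' => row 1
  'e' => row 0
  'm' => row 1
Rows:
  Row 0: "ahace"
  Row 1: "fjhdm"
First row length: 5

5


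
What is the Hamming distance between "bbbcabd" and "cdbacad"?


Comparing "bbbcabd" and "cdbacad" position by position:
  Position 0: 'b' vs 'c' => differ
  Position 1: 'b' vs 'd' => differ
  Position 2: 'b' vs 'b' => same
  Position 3: 'c' vs 'a' => differ
  Position 4: 'a' vs 'c' => differ
  Position 5: 'b' vs 'a' => differ
  Position 6: 'd' vs 'd' => same
Total differences (Hamming distance): 5

5


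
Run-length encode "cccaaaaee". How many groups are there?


Input: cccaaaaee
Scanning for consecutive runs:
  Group 1: 'c' x 3 (positions 0-2)
  Group 2: 'a' x 4 (positions 3-6)
  Group 3: 'e' x 2 (positions 7-8)
Total groups: 3

3


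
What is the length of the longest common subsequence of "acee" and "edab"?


LCS of "acee" and "edab"
DP table:
           e    d    a    b
      0    0    0    0    0
  a   0    0    0    1    1
  c   0    0    0    1    1
  e   0    1    1    1    1
  e   0    1    1    1    1
LCS length = dp[4][4] = 1

1


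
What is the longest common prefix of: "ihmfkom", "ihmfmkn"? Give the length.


Words: ihmfkom, ihmfmkn
  Position 0: all 'i' => match
  Position 1: all 'h' => match
  Position 2: all 'm' => match
  Position 3: all 'f' => match
  Position 4: ('k', 'm') => mismatch, stop
LCP = "ihmf" (length 4)

4


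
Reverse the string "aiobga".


Input: aiobga
Reading characters right to left:
  Position 5: 'a'
  Position 4: 'g'
  Position 3: 'b'
  Position 2: 'o'
  Position 1: 'i'
  Position 0: 'a'
Reversed: agboia

agboia


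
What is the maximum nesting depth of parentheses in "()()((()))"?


Input: "()()((()))"
Tracking depth:
  Position 0 '(': depth becomes 1
  Position 1 ')': depth becomes 0
  Position 2 '(': depth becomes 1
  Position 3 ')': depth becomes 0
  Position 4 '(': depth becomes 1
  Position 5 '(': depth becomes 2
  Position 6 '(': depth becomes 3
  Position 7 ')': depth becomes 2
  Position 8 ')': depth becomes 1
  Position 9 ')': depth becomes 0
Maximum depth reached: 3

3


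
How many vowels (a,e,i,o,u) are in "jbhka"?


Input: jbhka
Checking each character:
  'j' at position 0: consonant
  'b' at position 1: consonant
  'h' at position 2: consonant
  'k' at position 3: consonant
  'a' at position 4: vowel (running total: 1)
Total vowels: 1

1


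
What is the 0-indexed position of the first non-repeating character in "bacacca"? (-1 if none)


Input: bacacca
Character frequencies:
  'a': 3
  'b': 1
  'c': 3
Scanning left to right for freq == 1:
  Position 0 ('b'): unique! => answer = 0

0


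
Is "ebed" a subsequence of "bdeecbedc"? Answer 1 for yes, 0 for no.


Check if "ebed" is a subsequence of "bdeecbedc"
Greedy scan:
  Position 0 ('b'): no match needed
  Position 1 ('d'): no match needed
  Position 2 ('e'): matches sub[0] = 'e'
  Position 3 ('e'): no match needed
  Position 4 ('c'): no match needed
  Position 5 ('b'): matches sub[1] = 'b'
  Position 6 ('e'): matches sub[2] = 'e'
  Position 7 ('d'): matches sub[3] = 'd'
  Position 8 ('c'): no match needed
All 4 characters matched => is a subsequence

1


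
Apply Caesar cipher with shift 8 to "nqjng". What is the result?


Caesar cipher: shift "nqjng" by 8
  'n' (pos 13) + 8 = pos 21 = 'v'
  'q' (pos 16) + 8 = pos 24 = 'y'
  'j' (pos 9) + 8 = pos 17 = 'r'
  'n' (pos 13) + 8 = pos 21 = 'v'
  'g' (pos 6) + 8 = pos 14 = 'o'
Result: vyrvo

vyrvo


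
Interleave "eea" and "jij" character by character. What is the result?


Interleaving "eea" and "jij":
  Position 0: 'e' from first, 'j' from second => "ej"
  Position 1: 'e' from first, 'i' from second => "ei"
  Position 2: 'a' from first, 'j' from second => "aj"
Result: ejeiaj

ejeiaj


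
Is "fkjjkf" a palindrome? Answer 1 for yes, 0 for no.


Input: fkjjkf
Reversed: fkjjkf
  Compare pos 0 ('f') with pos 5 ('f'): match
  Compare pos 1 ('k') with pos 4 ('k'): match
  Compare pos 2 ('j') with pos 3 ('j'): match
Result: palindrome

1


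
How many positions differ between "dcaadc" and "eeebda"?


Comparing "dcaadc" and "eeebda" position by position:
  Position 0: 'd' vs 'e' => DIFFER
  Position 1: 'c' vs 'e' => DIFFER
  Position 2: 'a' vs 'e' => DIFFER
  Position 3: 'a' vs 'b' => DIFFER
  Position 4: 'd' vs 'd' => same
  Position 5: 'c' vs 'a' => DIFFER
Positions that differ: 5

5


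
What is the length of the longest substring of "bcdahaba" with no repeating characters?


Input: "bcdahaba"
Sliding window (track last position of each char):
  Position 0 ('b'): window [0,0] length 1 -- new best
  Position 1 ('c'): window [0,1] length 2 -- new best
  Position 2 ('d'): window [0,2] length 3 -- new best
  Position 3 ('a'): window [0,3] length 4 -- new best
  Position 4 ('h'): window [0,4] length 5 -- new best
  Position 5 ('a'): repeat (last at 3), move window start to 4
  Position 5 ('a'): window [4,5] length 2
  Position 6 ('b'): window [4,6] length 3
  Position 7 ('a'): repeat (last at 5), move window start to 6
  Position 7 ('a'): window [6,7] length 2
Longest substring with no repeats: "bcdah" with length 5

5


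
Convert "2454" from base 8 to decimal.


Input: "2454" in base 8
Positional expansion:
  Digit '2' (value 2) x 8^3 = 1024
  Digit '4' (value 4) x 8^2 = 256
  Digit '5' (value 5) x 8^1 = 40
  Digit '4' (value 4) x 8^0 = 4
Sum = 1324

1324


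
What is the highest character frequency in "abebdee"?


Input: abebdee
Character counts:
  'a': 1
  'b': 2
  'd': 1
  'e': 3
Maximum frequency: 3

3


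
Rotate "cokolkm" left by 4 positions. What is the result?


Input: "cokolkm", rotate left by 4
First 4 characters: "coko"
Remaining characters: "lkm"
Concatenate remaining + first: "lkm" + "coko" = "lkmcoko"

lkmcoko


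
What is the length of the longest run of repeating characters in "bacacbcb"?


Input: "bacacbcb"
Scanning for longest run:
  Position 1 ('a'): new char, reset run to 1
  Position 2 ('c'): new char, reset run to 1
  Position 3 ('a'): new char, reset run to 1
  Position 4 ('c'): new char, reset run to 1
  Position 5 ('b'): new char, reset run to 1
  Position 6 ('c'): new char, reset run to 1
  Position 7 ('b'): new char, reset run to 1
Longest run: 'b' with length 1

1


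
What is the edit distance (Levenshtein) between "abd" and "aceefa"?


Computing edit distance: "abd" -> "aceefa"
DP table:
           a    c    e    e    f    a
      0    1    2    3    4    5    6
  a   1    0    1    2    3    4    5
  b   2    1    1    2    3    4    5
  d   3    2    2    2    3    4    5
Edit distance = dp[3][6] = 5

5


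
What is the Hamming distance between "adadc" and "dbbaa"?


Comparing "adadc" and "dbbaa" position by position:
  Position 0: 'a' vs 'd' => differ
  Position 1: 'd' vs 'b' => differ
  Position 2: 'a' vs 'b' => differ
  Position 3: 'd' vs 'a' => differ
  Position 4: 'c' vs 'a' => differ
Total differences (Hamming distance): 5

5


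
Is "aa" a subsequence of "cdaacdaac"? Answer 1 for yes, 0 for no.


Check if "aa" is a subsequence of "cdaacdaac"
Greedy scan:
  Position 0 ('c'): no match needed
  Position 1 ('d'): no match needed
  Position 2 ('a'): matches sub[0] = 'a'
  Position 3 ('a'): matches sub[1] = 'a'
  Position 4 ('c'): no match needed
  Position 5 ('d'): no match needed
  Position 6 ('a'): no match needed
  Position 7 ('a'): no match needed
  Position 8 ('c'): no match needed
All 2 characters matched => is a subsequence

1


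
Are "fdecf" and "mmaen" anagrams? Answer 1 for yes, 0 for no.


Strings: "fdecf", "mmaen"
Sorted first:  cdeff
Sorted second: aemmn
Differ at position 0: 'c' vs 'a' => not anagrams

0


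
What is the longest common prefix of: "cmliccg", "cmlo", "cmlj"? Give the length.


Words: cmliccg, cmlo, cmlj
  Position 0: all 'c' => match
  Position 1: all 'm' => match
  Position 2: all 'l' => match
  Position 3: ('i', 'o', 'j') => mismatch, stop
LCP = "cml" (length 3)

3


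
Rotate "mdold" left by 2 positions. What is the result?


Input: "mdold", rotate left by 2
First 2 characters: "md"
Remaining characters: "old"
Concatenate remaining + first: "old" + "md" = "oldmd"

oldmd


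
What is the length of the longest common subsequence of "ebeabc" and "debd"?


LCS of "ebeabc" and "debd"
DP table:
           d    e    b    d
      0    0    0    0    0
  e   0    0    1    1    1
  b   0    0    1    2    2
  e   0    0    1    2    2
  a   0    0    1    2    2
  b   0    0    1    2    2
  c   0    0    1    2    2
LCS length = dp[6][4] = 2

2


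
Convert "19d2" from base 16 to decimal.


Input: "19d2" in base 16
Positional expansion:
  Digit '1' (value 1) x 16^3 = 4096
  Digit '9' (value 9) x 16^2 = 2304
  Digit 'd' (value 13) x 16^1 = 208
  Digit '2' (value 2) x 16^0 = 2
Sum = 6610

6610


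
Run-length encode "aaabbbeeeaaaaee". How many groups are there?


Input: aaabbbeeeaaaaee
Scanning for consecutive runs:
  Group 1: 'a' x 3 (positions 0-2)
  Group 2: 'b' x 3 (positions 3-5)
  Group 3: 'e' x 3 (positions 6-8)
  Group 4: 'a' x 4 (positions 9-12)
  Group 5: 'e' x 2 (positions 13-14)
Total groups: 5

5


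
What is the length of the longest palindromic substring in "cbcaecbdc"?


Input: "cbcaecbdc"
Checking substrings for palindromes:
  [0:3] "cbc" (len 3) => palindrome
Longest palindromic substring: "cbc" with length 3

3


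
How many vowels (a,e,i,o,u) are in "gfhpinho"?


Input: gfhpinho
Checking each character:
  'g' at position 0: consonant
  'f' at position 1: consonant
  'h' at position 2: consonant
  'p' at position 3: consonant
  'i' at position 4: vowel (running total: 1)
  'n' at position 5: consonant
  'h' at position 6: consonant
  'o' at position 7: vowel (running total: 2)
Total vowels: 2

2


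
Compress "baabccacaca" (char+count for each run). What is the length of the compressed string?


Input: baabccacaca
Runs:
  'b' x 1 => "b1"
  'a' x 2 => "a2"
  'b' x 1 => "b1"
  'c' x 2 => "c2"
  'a' x 1 => "a1"
  'c' x 1 => "c1"
  'a' x 1 => "a1"
  'c' x 1 => "c1"
  'a' x 1 => "a1"
Compressed: "b1a2b1c2a1c1a1c1a1"
Compressed length: 18

18


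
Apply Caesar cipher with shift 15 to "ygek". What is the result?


Caesar cipher: shift "ygek" by 15
  'y' (pos 24) + 15 = pos 13 = 'n'
  'g' (pos 6) + 15 = pos 21 = 'v'
  'e' (pos 4) + 15 = pos 19 = 't'
  'k' (pos 10) + 15 = pos 25 = 'z'
Result: nvtz

nvtz


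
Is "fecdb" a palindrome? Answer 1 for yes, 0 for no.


Input: fecdb
Reversed: bdcef
  Compare pos 0 ('f') with pos 4 ('b'): MISMATCH
  Compare pos 1 ('e') with pos 3 ('d'): MISMATCH
Result: not a palindrome

0


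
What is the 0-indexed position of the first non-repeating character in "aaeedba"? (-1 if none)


Input: aaeedba
Character frequencies:
  'a': 3
  'b': 1
  'd': 1
  'e': 2
Scanning left to right for freq == 1:
  Position 0 ('a'): freq=3, skip
  Position 1 ('a'): freq=3, skip
  Position 2 ('e'): freq=2, skip
  Position 3 ('e'): freq=2, skip
  Position 4 ('d'): unique! => answer = 4

4


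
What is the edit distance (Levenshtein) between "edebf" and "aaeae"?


Computing edit distance: "edebf" -> "aaeae"
DP table:
           a    a    e    a    e
      0    1    2    3    4    5
  e   1    1    2    2    3    4
  d   2    2    2    3    3    4
  e   3    3    3    2    3    3
  b   4    4    4    3    3    4
  f   5    5    5    4    4    4
Edit distance = dp[5][5] = 4

4


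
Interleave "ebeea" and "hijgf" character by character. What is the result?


Interleaving "ebeea" and "hijgf":
  Position 0: 'e' from first, 'h' from second => "eh"
  Position 1: 'b' from first, 'i' from second => "bi"
  Position 2: 'e' from first, 'j' from second => "ej"
  Position 3: 'e' from first, 'g' from second => "eg"
  Position 4: 'a' from first, 'f' from second => "af"
Result: ehbiejegaf

ehbiejegaf


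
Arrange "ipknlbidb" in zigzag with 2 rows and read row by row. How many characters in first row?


Zigzag "ipknlbidb" into 2 rows:
Placing characters:
  'i' => row 0
  'p' => row 1
  'k' => row 0
  'n' => row 1
  'l' => row 0
  'b' => row 1
  'i' => row 0
  'd' => row 1
  'b' => row 0
Rows:
  Row 0: "iklib"
  Row 1: "pnbd"
First row length: 5

5


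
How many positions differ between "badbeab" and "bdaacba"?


Comparing "badbeab" and "bdaacba" position by position:
  Position 0: 'b' vs 'b' => same
  Position 1: 'a' vs 'd' => DIFFER
  Position 2: 'd' vs 'a' => DIFFER
  Position 3: 'b' vs 'a' => DIFFER
  Position 4: 'e' vs 'c' => DIFFER
  Position 5: 'a' vs 'b' => DIFFER
  Position 6: 'b' vs 'a' => DIFFER
Positions that differ: 6

6


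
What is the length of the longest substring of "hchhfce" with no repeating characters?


Input: "hchhfce"
Sliding window (track last position of each char):
  Position 0 ('h'): window [0,0] length 1 -- new best
  Position 1 ('c'): window [0,1] length 2 -- new best
  Position 2 ('h'): repeat (last at 0), move window start to 1
  Position 2 ('h'): window [1,2] length 2
  Position 3 ('h'): repeat (last at 2), move window start to 3
  Position 3 ('h'): window [3,3] length 1
  Position 4 ('f'): window [3,4] length 2
  Position 5 ('c'): window [3,5] length 3 -- new best
  Position 6 ('e'): window [3,6] length 4 -- new best
Longest substring with no repeats: "hfce" with length 4

4


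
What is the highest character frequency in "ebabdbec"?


Input: ebabdbec
Character counts:
  'a': 1
  'b': 3
  'c': 1
  'd': 1
  'e': 2
Maximum frequency: 3

3


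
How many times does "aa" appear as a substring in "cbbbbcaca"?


Searching for "aa" in "cbbbbcaca"
Scanning each position:
  Position 0: "cb" => no
  Position 1: "bb" => no
  Position 2: "bb" => no
  Position 3: "bb" => no
  Position 4: "bc" => no
  Position 5: "ca" => no
  Position 6: "ac" => no
  Position 7: "ca" => no
Total occurrences: 0

0


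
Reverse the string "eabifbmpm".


Input: eabifbmpm
Reading characters right to left:
  Position 8: 'm'
  Position 7: 'p'
  Position 6: 'm'
  Position 5: 'b'
  Position 4: 'f'
  Position 3: 'i'
  Position 2: 'b'
  Position 1: 'a'
  Position 0: 'e'
Reversed: mpmbfibae

mpmbfibae


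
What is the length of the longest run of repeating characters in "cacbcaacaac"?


Input: "cacbcaacaac"
Scanning for longest run:
  Position 1 ('a'): new char, reset run to 1
  Position 2 ('c'): new char, reset run to 1
  Position 3 ('b'): new char, reset run to 1
  Position 4 ('c'): new char, reset run to 1
  Position 5 ('a'): new char, reset run to 1
  Position 6 ('a'): continues run of 'a', length=2
  Position 7 ('c'): new char, reset run to 1
  Position 8 ('a'): new char, reset run to 1
  Position 9 ('a'): continues run of 'a', length=2
  Position 10 ('c'): new char, reset run to 1
Longest run: 'a' with length 2

2


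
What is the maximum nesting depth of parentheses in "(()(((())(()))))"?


Input: "(()(((())(()))))"
Tracking depth:
  Position 0 '(': depth becomes 1
  Position 1 '(': depth becomes 2
  Position 2 ')': depth becomes 1
  Position 3 '(': depth becomes 2
  Position 4 '(': depth becomes 3
  Position 5 '(': depth becomes 4
  Position 6 '(': depth becomes 5
  Position 7 ')': depth becomes 4
  Position 8 ')': depth becomes 3
  Position 9 '(': depth becomes 4
  Position 10 '(': depth becomes 5
  Position 11 ')': depth becomes 4
  Position 12 ')': depth becomes 3
  Position 13 ')': depth becomes 2
  Position 14 ')': depth becomes 1
  Position 15 ')': depth becomes 0
Maximum depth reached: 5

5


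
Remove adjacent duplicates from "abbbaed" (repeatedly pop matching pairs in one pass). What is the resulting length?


Input: abbbaed
Stack-based adjacent duplicate removal:
  Read 'a': push. Stack: a
  Read 'b': push. Stack: ab
  Read 'b': matches stack top 'b' => pop. Stack: a
  Read 'b': push. Stack: ab
  Read 'a': push. Stack: aba
  Read 'e': push. Stack: abae
  Read 'd': push. Stack: abaed
Final stack: "abaed" (length 5)

5


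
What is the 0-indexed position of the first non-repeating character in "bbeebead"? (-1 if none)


Input: bbeebead
Character frequencies:
  'a': 1
  'b': 3
  'd': 1
  'e': 3
Scanning left to right for freq == 1:
  Position 0 ('b'): freq=3, skip
  Position 1 ('b'): freq=3, skip
  Position 2 ('e'): freq=3, skip
  Position 3 ('e'): freq=3, skip
  Position 4 ('b'): freq=3, skip
  Position 5 ('e'): freq=3, skip
  Position 6 ('a'): unique! => answer = 6

6


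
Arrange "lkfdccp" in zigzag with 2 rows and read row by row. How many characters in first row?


Zigzag "lkfdccp" into 2 rows:
Placing characters:
  'l' => row 0
  'k' => row 1
  'f' => row 0
  'd' => row 1
  'c' => row 0
  'c' => row 1
  'p' => row 0
Rows:
  Row 0: "lfcp"
  Row 1: "kdc"
First row length: 4

4


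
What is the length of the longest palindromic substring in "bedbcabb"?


Input: "bedbcabb"
Checking substrings for palindromes:
  [6:8] "bb" (len 2) => palindrome
Longest palindromic substring: "bb" with length 2

2


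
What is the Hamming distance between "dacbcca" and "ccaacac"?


Comparing "dacbcca" and "ccaacac" position by position:
  Position 0: 'd' vs 'c' => differ
  Position 1: 'a' vs 'c' => differ
  Position 2: 'c' vs 'a' => differ
  Position 3: 'b' vs 'a' => differ
  Position 4: 'c' vs 'c' => same
  Position 5: 'c' vs 'a' => differ
  Position 6: 'a' vs 'c' => differ
Total differences (Hamming distance): 6

6


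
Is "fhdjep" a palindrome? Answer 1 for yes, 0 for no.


Input: fhdjep
Reversed: pejdhf
  Compare pos 0 ('f') with pos 5 ('p'): MISMATCH
  Compare pos 1 ('h') with pos 4 ('e'): MISMATCH
  Compare pos 2 ('d') with pos 3 ('j'): MISMATCH
Result: not a palindrome

0


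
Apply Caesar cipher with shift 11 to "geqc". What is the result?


Caesar cipher: shift "geqc" by 11
  'g' (pos 6) + 11 = pos 17 = 'r'
  'e' (pos 4) + 11 = pos 15 = 'p'
  'q' (pos 16) + 11 = pos 1 = 'b'
  'c' (pos 2) + 11 = pos 13 = 'n'
Result: rpbn

rpbn


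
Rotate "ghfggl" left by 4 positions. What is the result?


Input: "ghfggl", rotate left by 4
First 4 characters: "ghfg"
Remaining characters: "gl"
Concatenate remaining + first: "gl" + "ghfg" = "glghfg"

glghfg


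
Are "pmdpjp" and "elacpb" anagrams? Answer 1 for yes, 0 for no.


Strings: "pmdpjp", "elacpb"
Sorted first:  djmppp
Sorted second: abcelp
Differ at position 0: 'd' vs 'a' => not anagrams

0


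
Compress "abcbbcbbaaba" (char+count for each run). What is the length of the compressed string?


Input: abcbbcbbaaba
Runs:
  'a' x 1 => "a1"
  'b' x 1 => "b1"
  'c' x 1 => "c1"
  'b' x 2 => "b2"
  'c' x 1 => "c1"
  'b' x 2 => "b2"
  'a' x 2 => "a2"
  'b' x 1 => "b1"
  'a' x 1 => "a1"
Compressed: "a1b1c1b2c1b2a2b1a1"
Compressed length: 18

18


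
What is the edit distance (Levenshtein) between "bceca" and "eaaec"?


Computing edit distance: "bceca" -> "eaaec"
DP table:
           e    a    a    e    c
      0    1    2    3    4    5
  b   1    1    2    3    4    5
  c   2    2    2    3    4    4
  e   3    2    3    3    3    4
  c   4    3    3    4    4    3
  a   5    4    3    3    4    4
Edit distance = dp[5][5] = 4

4


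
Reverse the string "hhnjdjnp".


Input: hhnjdjnp
Reading characters right to left:
  Position 7: 'p'
  Position 6: 'n'
  Position 5: 'j'
  Position 4: 'd'
  Position 3: 'j'
  Position 2: 'n'
  Position 1: 'h'
  Position 0: 'h'
Reversed: pnjdjnhh

pnjdjnhh


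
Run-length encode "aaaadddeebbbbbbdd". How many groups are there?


Input: aaaadddeebbbbbbdd
Scanning for consecutive runs:
  Group 1: 'a' x 4 (positions 0-3)
  Group 2: 'd' x 3 (positions 4-6)
  Group 3: 'e' x 2 (positions 7-8)
  Group 4: 'b' x 6 (positions 9-14)
  Group 5: 'd' x 2 (positions 15-16)
Total groups: 5

5


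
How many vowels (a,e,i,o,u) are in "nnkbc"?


Input: nnkbc
Checking each character:
  'n' at position 0: consonant
  'n' at position 1: consonant
  'k' at position 2: consonant
  'b' at position 3: consonant
  'c' at position 4: consonant
Total vowels: 0

0


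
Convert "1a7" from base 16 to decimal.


Input: "1a7" in base 16
Positional expansion:
  Digit '1' (value 1) x 16^2 = 256
  Digit 'a' (value 10) x 16^1 = 160
  Digit '7' (value 7) x 16^0 = 7
Sum = 423

423


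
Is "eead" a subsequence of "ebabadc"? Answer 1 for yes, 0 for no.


Check if "eead" is a subsequence of "ebabadc"
Greedy scan:
  Position 0 ('e'): matches sub[0] = 'e'
  Position 1 ('b'): no match needed
  Position 2 ('a'): no match needed
  Position 3 ('b'): no match needed
  Position 4 ('a'): no match needed
  Position 5 ('d'): no match needed
  Position 6 ('c'): no match needed
Only matched 1/4 characters => not a subsequence

0


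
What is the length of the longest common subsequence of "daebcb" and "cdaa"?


LCS of "daebcb" and "cdaa"
DP table:
           c    d    a    a
      0    0    0    0    0
  d   0    0    1    1    1
  a   0    0    1    2    2
  e   0    0    1    2    2
  b   0    0    1    2    2
  c   0    1    1    2    2
  b   0    1    1    2    2
LCS length = dp[6][4] = 2

2


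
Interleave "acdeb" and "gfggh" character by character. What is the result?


Interleaving "acdeb" and "gfggh":
  Position 0: 'a' from first, 'g' from second => "ag"
  Position 1: 'c' from first, 'f' from second => "cf"
  Position 2: 'd' from first, 'g' from second => "dg"
  Position 3: 'e' from first, 'g' from second => "eg"
  Position 4: 'b' from first, 'h' from second => "bh"
Result: agcfdgegbh

agcfdgegbh


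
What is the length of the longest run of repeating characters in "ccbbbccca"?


Input: "ccbbbccca"
Scanning for longest run:
  Position 1 ('c'): continues run of 'c', length=2
  Position 2 ('b'): new char, reset run to 1
  Position 3 ('b'): continues run of 'b', length=2
  Position 4 ('b'): continues run of 'b', length=3
  Position 5 ('c'): new char, reset run to 1
  Position 6 ('c'): continues run of 'c', length=2
  Position 7 ('c'): continues run of 'c', length=3
  Position 8 ('a'): new char, reset run to 1
Longest run: 'b' with length 3

3


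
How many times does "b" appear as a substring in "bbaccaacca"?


Searching for "b" in "bbaccaacca"
Scanning each position:
  Position 0: "b" => MATCH
  Position 1: "b" => MATCH
  Position 2: "a" => no
  Position 3: "c" => no
  Position 4: "c" => no
  Position 5: "a" => no
  Position 6: "a" => no
  Position 7: "c" => no
  Position 8: "c" => no
  Position 9: "a" => no
Total occurrences: 2

2


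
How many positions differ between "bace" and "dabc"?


Comparing "bace" and "dabc" position by position:
  Position 0: 'b' vs 'd' => DIFFER
  Position 1: 'a' vs 'a' => same
  Position 2: 'c' vs 'b' => DIFFER
  Position 3: 'e' vs 'c' => DIFFER
Positions that differ: 3

3


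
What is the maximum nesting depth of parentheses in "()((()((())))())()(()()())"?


Input: "()((()((())))())()(()()())"
Tracking depth:
  Position 0 '(': depth becomes 1
  Position 1 ')': depth becomes 0
  Position 2 '(': depth becomes 1
  Position 3 '(': depth becomes 2
  Position 4 '(': depth becomes 3
  Position 5 ')': depth becomes 2
  Position 6 '(': depth becomes 3
  Position 7 '(': depth becomes 4
  Position 8 '(': depth becomes 5
  Position 9 ')': depth becomes 4
  Position 10 ')': depth becomes 3
  Position 11 ')': depth becomes 2
  Position 12 ')': depth becomes 1
  Position 13 '(': depth becomes 2
  Position 14 ')': depth becomes 1
  Position 15 ')': depth becomes 0
  Position 16 '(': depth becomes 1
  Position 17 ')': depth becomes 0
  Position 18 '(': depth becomes 1
  Position 19 '(': depth becomes 2
  Position 20 ')': depth becomes 1
  Position 21 '(': depth becomes 2
  Position 22 ')': depth becomes 1
  Position 23 '(': depth becomes 2
  Position 24 ')': depth becomes 1
  Position 25 ')': depth becomes 0
Maximum depth reached: 5

5
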